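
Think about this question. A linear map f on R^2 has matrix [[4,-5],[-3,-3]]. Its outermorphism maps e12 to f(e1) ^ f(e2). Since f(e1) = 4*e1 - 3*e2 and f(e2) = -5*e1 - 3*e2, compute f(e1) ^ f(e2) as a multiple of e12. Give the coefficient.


The outermorphism of a linear map f sends e1^e2 to f(e1)^f(e2).
f(e1) = 4*e1 - 3*e2
f(e2) = -5*e1 - 3*e2
f(e1) ^ f(e2) = (4*e1 - 3*e2) ^ (-5*e1 - 3*e2)
= 4*(-3)*e12 + (-3)*(-5)*e21
= (-12 - 15)*e12
= -27*e12
Coefficient = -27


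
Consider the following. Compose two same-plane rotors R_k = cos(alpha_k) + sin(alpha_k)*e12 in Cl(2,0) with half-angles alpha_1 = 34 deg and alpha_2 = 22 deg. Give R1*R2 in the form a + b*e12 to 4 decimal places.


Same-plane rotors commute and their half-angles add:
R1*R2 = cos(a1 + a2) + sin(a1 + a2)*e12.
a1 + a2 = 34 + 22 = 56 deg
cos(56 deg) = 0.5592
sin(56 deg) = 0.8290
R1*R2 = 0.5592 + 0.8290*e12


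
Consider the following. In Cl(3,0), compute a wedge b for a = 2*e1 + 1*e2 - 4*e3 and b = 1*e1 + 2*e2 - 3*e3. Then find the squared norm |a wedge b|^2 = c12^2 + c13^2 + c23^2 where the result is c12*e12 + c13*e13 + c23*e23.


a wedge b = (a1*b2 - a2*b1)*e12 + (a1*b3 - a3*b1)*e13 + (a2*b3 - a3*b2)*e23
e12 coeff: 2*2 - 1*1 = 4 - 1 = 3
e13 coeff: 2*(-3) - (-4)*1 = -6 - (-4) = -2
e23 coeff: 1*(-3) - (-4)*2 = -3 - (-8) = 5
|a wedge b|^2 = 3^2 + (-2)^2 + 5^2
= 9 + 4 + 25
= 38


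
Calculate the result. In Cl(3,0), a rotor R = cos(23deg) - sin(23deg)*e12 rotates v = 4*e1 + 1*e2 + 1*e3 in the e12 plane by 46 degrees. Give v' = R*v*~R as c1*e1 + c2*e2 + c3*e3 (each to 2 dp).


Rotor R = cos(23deg) - sin(23deg)*e12
Rotation angle theta = 2 * 23 = 46 degrees in the e12 plane (e1 -> e2).
The component perpendicular to the plane (e3) is invariant: v'_3 = v3 = 1.00
cos(46deg) = 0.6947, sin(46deg) = 0.7193
v'_1 = v1*cos(theta) - v2*sin(theta) = 4*0.6947 - 1*0.7193 = 2.06
v'_2 = v1*sin(theta) + v2*cos(theta) = 4*0.7193 + 1*0.6947 = 3.57
v' = 2.06*e1 + 3.57*e2 + 1.00*e3


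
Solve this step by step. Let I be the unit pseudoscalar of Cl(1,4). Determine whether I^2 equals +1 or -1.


The pseudoscalar I = e1...e_n (product of all n generators) of Cl(p,q) satisfies I^2 = (-1)^(q + n(n-1)/2).
p = 1, q = 4, n = p + q = 5
n(n-1)/2 = 5 * 4 / 2 = 10
Exponent = q + n(n-1)/2 = 4 + 10 = 14
I^2 = (-1)^14 = +1


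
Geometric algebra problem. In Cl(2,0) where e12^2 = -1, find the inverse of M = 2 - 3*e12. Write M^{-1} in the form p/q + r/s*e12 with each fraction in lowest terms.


M = 2 - 3*e12, where e12^2 = -1.
Since M commutes with its reverse ~M = a - b*e12, M * ~M = a^2 - b^2*e12^2 = a^2 + b^2.
So M^{-1} = ~M / (a^2 + b^2) = (a - b*e12)/(a^2 + b^2).
a^2 + b^2 = 4 + 9 = 13
Scalar part = 2/13 = 2/13
Bivector coeff = 3/13 = 3/13
M^{-1} = 2/13 + 3/13*e12


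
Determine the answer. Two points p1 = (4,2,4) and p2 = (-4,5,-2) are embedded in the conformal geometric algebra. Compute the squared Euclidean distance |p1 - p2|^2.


p1 - p2 = (8, -3, 6)
|p1 - p2|^2 = 8^2 + (-3)^2 + 6^2
= 64 + 9 + 36
= 109


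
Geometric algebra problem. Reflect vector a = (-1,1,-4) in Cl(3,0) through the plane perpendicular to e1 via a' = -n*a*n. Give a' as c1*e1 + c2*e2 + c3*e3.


Reflection formula: a' = -n*a*n, with n = e1 (unit vector, n^2 = 1).
For reflection through hyperplane perp to e1:
The component along e1 flips sign, others stay.
a = (-1, 1, -4)
a' = (1, 1, -4)
a' = 1*e1 + 1*e2 - 4*e3


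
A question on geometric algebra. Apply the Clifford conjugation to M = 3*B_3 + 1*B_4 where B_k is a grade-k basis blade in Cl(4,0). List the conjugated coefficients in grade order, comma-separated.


Clifford conjugate sign for grade k: (-1)^(k(k+1)/2)
Grade 3: (-1)^(3*4/2) = (-1)^6 = 1, coeff 3 -> 3
Grade 4: (-1)^(4*5/2) = (-1)^10 = 1, coeff 1 -> 1
Conjugated coefficients: 3, 1


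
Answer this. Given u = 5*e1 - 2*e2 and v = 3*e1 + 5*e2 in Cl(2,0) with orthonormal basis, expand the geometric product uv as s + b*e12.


Expand: (5*e1 - 2*e2)(3*e1 + 5*e2)
= 5*3*e1e1 + 5*5*e1e2 + (-2)*3*e2e1 + (-2)*5*e2e2
Using e1^2 = e2^2 = 1, e2e1 = -e1e2:
Scalar part s = 5*3 + (-2)*5 = 15 + (-10) = 5
Bivector part b = 5*5 - (-2)*3 = 25 - (-6) = 31
uv = 5 + 31*e12


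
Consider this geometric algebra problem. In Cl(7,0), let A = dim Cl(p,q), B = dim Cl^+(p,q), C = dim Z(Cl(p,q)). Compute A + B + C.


n = 7 + 0 = 7
Total dim = 2^7 = 128
Even subalgebra dim = 2^6 = 64
n is odd, so center dim = 2
Sum = 128 + 64 + 2 = 194


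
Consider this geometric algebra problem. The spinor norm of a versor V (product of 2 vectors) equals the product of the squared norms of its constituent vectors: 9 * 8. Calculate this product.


Spinor norm N(V) = |v1|^2 * |v2|^2 * ... * |v2|^2
= 9 * 8
Running product: 9, 72
N(V) = 72


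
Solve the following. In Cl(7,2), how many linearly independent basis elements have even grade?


Even subalgebra dimension = 2^(n-1)
n = 7 + 2 = 9
2^(9 - 1) = 2^8 = 256
Verification: sum of C(9,k) for even k = 1 + 36 + 126 + 84 + 9 = 256
Result = 256


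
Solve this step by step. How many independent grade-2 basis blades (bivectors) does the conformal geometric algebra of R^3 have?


The conformal model of R^3 uses Cl(4,1) with m = 3 + 2 = 5 generators.
Number of grade-2 blades = C(m, 2) = C(5, 2)
= 5*4/2 = 10


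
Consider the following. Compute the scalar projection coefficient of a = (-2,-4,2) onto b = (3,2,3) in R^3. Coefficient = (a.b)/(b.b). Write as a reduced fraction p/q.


Projection coefficient = (a . b) / (b . b)
a . b = (-2)*3 + (-4)*2 + 2*3
= -6 + (-8) + 6 = -8
b . b = 3^2 + 2^2 + 3^2
= 9 + 4 + 9 = 22
Coefficient = -8/22
In lowest terms: -4/11


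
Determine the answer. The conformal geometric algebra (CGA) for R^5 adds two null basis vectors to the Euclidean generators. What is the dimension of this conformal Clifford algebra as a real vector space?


The conformal model of R^5 uses Cl(6,1): the 5 Euclidean generators plus two extra orthogonal generators e+ (e+^2 = +1) and e- (e-^2 = -1), from which the null vectors e0, einf are built.
Number of generators m = 5 + 2 = 7.
dim Cl(p,q) = 2^m = 2^7 = 128


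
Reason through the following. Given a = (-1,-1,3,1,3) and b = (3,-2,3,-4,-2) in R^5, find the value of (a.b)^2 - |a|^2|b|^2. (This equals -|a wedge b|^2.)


a . b = (-1)*3 + (-1)*(-2) + 3*3 + 1*(-4) + 3*(-2)
= -3 + 2 + 9 + (-4) + (-6) = -2
|a|^2 = (-1)^2 + (-1)^2 + 3^2 + 1^2 + 3^2 = 21
|b|^2 = 3^2 + (-2)^2 + 3^2 + (-4)^2 + (-2)^2 = 42
(a.b)^2 = (-2)^2 = 4
|a|^2 * |b|^2 = 21 * 42 = 882
Result = 4 - 882 = -878


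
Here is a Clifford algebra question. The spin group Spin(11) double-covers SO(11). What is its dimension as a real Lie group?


Spin(n) double-covers SO(n); both have Lie algebra so(n) of dimension n(n-1)/2.
n = 11
n(n-1) = 11 * 10 = 110
dim Spin(11) = 110/2 = 55


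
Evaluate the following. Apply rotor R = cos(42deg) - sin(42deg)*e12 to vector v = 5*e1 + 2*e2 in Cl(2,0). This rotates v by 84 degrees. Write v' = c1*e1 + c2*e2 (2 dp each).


Rotor R = cos(42deg) - sin(42deg)*e12
Rotation angle theta = 2 * 42 = 84 degrees
v' = R*v*~R rotates v by theta.
cos(84deg) = 0.1045, sin(84deg) = 0.9945
v'_1 = 5*cos(84deg) - 2*sin(84deg)
= 5*0.1045 - 2*0.9945
= -1.47
v'_2 = 5*sin(84deg) + 2*cos(84deg)
= 5*0.9945 + 2*0.1045
= 5.18
v' = -1.47*e1 + 5.18*e2


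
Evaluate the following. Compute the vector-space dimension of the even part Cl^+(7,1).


Even subalgebra dimension = 2^(n-1)
n = 7 + 1 = 8
2^(8 - 1) = 2^7 = 128
Verification: sum of C(8,k) for even k = 1 + 28 + 70 + 28 + 1 = 128
Result = 128


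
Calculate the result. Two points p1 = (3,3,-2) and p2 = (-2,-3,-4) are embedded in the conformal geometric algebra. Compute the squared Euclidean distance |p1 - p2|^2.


p1 - p2 = (5, 6, 2)
|p1 - p2|^2 = 5^2 + 6^2 + 2^2
= 25 + 36 + 4
= 65


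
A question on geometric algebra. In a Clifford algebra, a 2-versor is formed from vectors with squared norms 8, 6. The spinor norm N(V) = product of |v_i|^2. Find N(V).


Spinor norm N(V) = |v1|^2 * |v2|^2 * ... * |v2|^2
= 8 * 6
Running product: 8, 48
N(V) = 48


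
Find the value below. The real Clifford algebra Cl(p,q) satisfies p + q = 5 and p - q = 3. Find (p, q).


We need p + q = 5 and p - q = 3.
Adding: 2p = 5 + 3 = 8, so p = 4.
Then q = 5 - 4 = 1.
(p, q) = (4, 1)


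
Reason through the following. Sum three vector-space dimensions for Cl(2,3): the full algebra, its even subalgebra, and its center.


n = 2 + 3 = 5
Total dim = 2^5 = 32
Even subalgebra dim = 2^4 = 16
n is odd, so center dim = 2
Sum = 32 + 16 + 2 = 50


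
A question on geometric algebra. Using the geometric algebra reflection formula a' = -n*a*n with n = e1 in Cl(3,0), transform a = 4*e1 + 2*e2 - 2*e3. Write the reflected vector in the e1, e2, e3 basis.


Reflection formula: a' = -n*a*n, with n = e1 (unit vector, n^2 = 1).
For reflection through hyperplane perp to e1:
The component along e1 flips sign, others stay.
a = (4, 2, -2)
a' = (-4, 2, -2)
a' = -4*e1 + 2*e2 - 2*e3


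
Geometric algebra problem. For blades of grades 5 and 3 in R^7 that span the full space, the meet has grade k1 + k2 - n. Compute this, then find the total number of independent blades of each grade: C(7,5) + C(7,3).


Meet grade = grade(A) + grade(B) - n
= 5 + 3 - 7 = 1
C(7,5) = 21
C(7,3) = 35
dim_A + dim_B = 21 + 35 = 56


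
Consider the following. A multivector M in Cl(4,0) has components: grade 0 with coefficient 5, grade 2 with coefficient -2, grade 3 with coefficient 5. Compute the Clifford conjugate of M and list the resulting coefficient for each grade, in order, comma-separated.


Clifford conjugate sign for grade k: (-1)^(k(k+1)/2)
Grade 0: (-1)^(0*1/2) = (-1)^0 = 1, coeff 5 -> 5
Grade 2: (-1)^(2*3/2) = (-1)^3 = -1, coeff -2 -> 2
Grade 3: (-1)^(3*4/2) = (-1)^6 = 1, coeff 5 -> 5
Conjugated coefficients: 5, 2, 5


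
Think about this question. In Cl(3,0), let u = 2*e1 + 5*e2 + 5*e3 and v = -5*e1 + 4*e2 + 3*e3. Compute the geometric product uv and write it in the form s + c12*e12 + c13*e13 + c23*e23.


In Cl(3,0): e_i^2 = 1, e_ie_j = -e_je_i for i != j.
Scalar part = u . v = 2*(-5) + 5*4 + 5*3
= -10 + 20 + 15 = 25
e12 coeff = 2*4 - 5*(-5) = 8 - (-25) = 33
e13 coeff = 2*3 - 5*(-5) = 6 - (-25) = 31
e23 coeff = 5*3 - 5*4 = 15 - 20 = -5
uv = 25 + 33*e12 + 31*e13 - 5*e23


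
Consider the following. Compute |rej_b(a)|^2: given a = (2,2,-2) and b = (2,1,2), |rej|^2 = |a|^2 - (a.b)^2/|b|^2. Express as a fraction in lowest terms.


|a|^2 = 2^2 + 2^2 + (-2)^2 = 12
|b|^2 = 2^2 + 1^2 + 2^2 = 9
a . b = 2*2 + 2*1 + (-2)*2 = 2
(a.b)^2 = 2^2 = 4
|rej|^2 = 12 - 4/9
= (108 - 4)/9
= 104/9
In lowest terms: 104/9


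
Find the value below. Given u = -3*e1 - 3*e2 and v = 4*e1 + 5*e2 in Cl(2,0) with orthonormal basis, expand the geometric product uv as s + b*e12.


Expand: (-3*e1 - 3*e2)(4*e1 + 5*e2)
= (-3)*4*e1e1 + (-3)*5*e1e2 + (-3)*4*e2e1 + (-3)*5*e2e2
Using e1^2 = e2^2 = 1, e2e1 = -e1e2:
Scalar part s = (-3)*4 + (-3)*5 = -12 + (-15) = -27
Bivector part b = (-3)*5 - (-3)*4 = -15 - (-12) = -3
uv = -27 - 3*e12


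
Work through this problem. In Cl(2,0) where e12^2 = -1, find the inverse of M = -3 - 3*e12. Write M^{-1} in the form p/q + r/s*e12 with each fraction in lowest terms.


M = -3 - 3*e12, where e12^2 = -1.
Since M commutes with its reverse ~M = a - b*e12, M * ~M = a^2 - b^2*e12^2 = a^2 + b^2.
So M^{-1} = ~M / (a^2 + b^2) = (a - b*e12)/(a^2 + b^2).
a^2 + b^2 = 9 + 9 = 18
Scalar part = -3/18 = -1/6
Bivector coeff = 3/18 = 1/6
M^{-1} = -1/6 + 1/6*e12


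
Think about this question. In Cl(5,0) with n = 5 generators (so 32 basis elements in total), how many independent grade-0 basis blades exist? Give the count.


Number of grade-k basis blades in Cl(p,q) with n = p + q is C(n, k).
n = 5 + 0 = 5
C(5, 0) = 5! / (0! * 5!)
= 120 / (1 * 120)
= 1


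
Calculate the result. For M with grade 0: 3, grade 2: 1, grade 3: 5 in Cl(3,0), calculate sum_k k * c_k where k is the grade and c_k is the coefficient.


Grade-weighted sum = sum of grade_k * coefficient_k
0*3 = 0
2*1 = 2
3*5 = 15
Total = 0 + 2 + 15 = 17


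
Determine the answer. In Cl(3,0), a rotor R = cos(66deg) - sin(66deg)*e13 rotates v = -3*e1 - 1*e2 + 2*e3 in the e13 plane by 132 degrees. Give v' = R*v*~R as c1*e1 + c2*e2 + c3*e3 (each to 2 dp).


Rotor R = cos(66deg) - sin(66deg)*e13
Rotation angle theta = 2 * 66 = 132 degrees in the e13 plane (e1 -> e3).
The component perpendicular to the plane (e2) is invariant: v'_2 = v2 = -1.00
cos(132deg) = -0.6691, sin(132deg) = 0.7431
v'_1 = v1*cos(theta) - v3*sin(theta) = -3*(-0.6691) - 2*0.7431 = 0.52
v'_3 = v1*sin(theta) + v3*cos(theta) = -3*0.7431 + 2*(-0.6691) = -3.57
v' = 0.52*e1 - 1.00*e2 - 3.57*e3


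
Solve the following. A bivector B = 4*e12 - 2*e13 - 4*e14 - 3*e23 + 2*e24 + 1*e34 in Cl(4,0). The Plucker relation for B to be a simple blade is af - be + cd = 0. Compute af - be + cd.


Plucker relation: af - be + cd
a*f = 4*1 = 4
b*e = (-2)*2 = -4
c*d = (-4)*(-3) = 12
af - be + cd = 4 - (-4) + 12
= 20


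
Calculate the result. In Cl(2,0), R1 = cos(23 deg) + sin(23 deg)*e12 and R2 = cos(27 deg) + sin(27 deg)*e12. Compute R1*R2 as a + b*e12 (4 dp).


Same-plane rotors commute and their half-angles add:
R1*R2 = cos(a1 + a2) + sin(a1 + a2)*e12.
a1 + a2 = 23 + 27 = 50 deg
cos(50 deg) = 0.6428
sin(50 deg) = 0.7660
R1*R2 = 0.6428 + 0.7660*e12


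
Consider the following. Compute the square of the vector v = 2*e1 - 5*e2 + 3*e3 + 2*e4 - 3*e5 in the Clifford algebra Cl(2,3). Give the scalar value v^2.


v^2 = sum of c_i^2 * e_i^2
Positive signature terms (e_i^2 = +1): 2^2 + (-5)^2 = 29
Negative signature terms (e_j^2 = -1): 3^2 + 2^2 + (-3)^2 = 22
v^2 = 29 - 22 = 7


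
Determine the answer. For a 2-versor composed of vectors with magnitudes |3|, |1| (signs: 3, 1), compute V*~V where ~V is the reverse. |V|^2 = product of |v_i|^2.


Each vector v_i has |v_i|^2 = s_i^2
Squared scales: 3^2 = 9, 1^2 = 1
|V|^2 = 9 * 1
= 9


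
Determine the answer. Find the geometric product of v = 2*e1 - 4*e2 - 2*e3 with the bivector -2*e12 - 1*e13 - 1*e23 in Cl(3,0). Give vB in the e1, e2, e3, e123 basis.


vB has grade-1 (vector) and grade-3 (trivector) parts: vB = (v _| B) + (v ^ B).
Vector part <vB>_1:
  e1: -v2*b12 - v3*b13 = -(-4)*(-2) - (-2)*(-1) = -10
  e2: v1*b12 - v3*b23 = (2)*(-2) - (-2)*(-1) = -6
  e3: v1*b13 + v2*b23 = (2)*(-1) + (-4)*(-1) = 2
Trivector part <vB>_3:
  e123: v1*b23 - v2*b13 + v3*b12 = (2)*(-1) - (-4)*(-1) + (-2)*(-2) = -2
vB = -10*e1 - 6*e2 + 2*e3 - 2*e123


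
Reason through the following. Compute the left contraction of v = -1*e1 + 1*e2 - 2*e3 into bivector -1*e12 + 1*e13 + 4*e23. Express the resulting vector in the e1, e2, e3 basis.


Left contraction v _| B = <vB>_1 (grade-1 part of the geometric product vB).
Using e1_|e12 = e2, e2_|e12 = -e1, e1_|e13 = e3, e3_|e13 = -e1, e2_|e23 = e3, e3_|e23 = -e2:
e1 coeff: -v2*b12 - v3*b13 = -(1)*(-1) - (-2)*(1) = 3
e2 coeff: v1*b12 - v3*b23 = (-1)*(-1) - (-2)*(4) = 9
e3 coeff: v1*b13 + v2*b23 = (-1)*(1) + (1)*(4) = 3
v _| B = 3*e1 + 9*e2 + 3*e3


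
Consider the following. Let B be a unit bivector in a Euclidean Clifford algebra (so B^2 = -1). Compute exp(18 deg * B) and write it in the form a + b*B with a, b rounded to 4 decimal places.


For a unit bivector B with B^2 = -1, the exponential series gives
e^(theta*B) = cos(theta) + sin(theta)*B (the GA analogue of Euler's formula).
theta = 18 degrees = 0.314159 rad
cos(18 deg) = 0.9511
sin(18 deg) = 0.3090
exp(theta*B) = 0.9511 + 0.3090*B


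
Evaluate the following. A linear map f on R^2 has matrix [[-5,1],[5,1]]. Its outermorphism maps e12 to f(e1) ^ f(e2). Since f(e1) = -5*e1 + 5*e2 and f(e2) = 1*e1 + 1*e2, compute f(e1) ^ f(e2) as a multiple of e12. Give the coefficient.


The outermorphism of a linear map f sends e1^e2 to f(e1)^f(e2).
f(e1) = -5*e1 + 5*e2
f(e2) = 1*e1 + 1*e2
f(e1) ^ f(e2) = (-5*e1 + 5*e2) ^ (1*e1 + 1*e2)
= (-5)*1*e12 + 5*1*e21
= (-5 - 5)*e12
= -10*e12
Coefficient = -10


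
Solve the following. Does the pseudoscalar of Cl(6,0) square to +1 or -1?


The pseudoscalar I = e1...e_n (product of all n generators) of Cl(p,q) satisfies I^2 = (-1)^(q + n(n-1)/2).
p = 6, q = 0, n = p + q = 6
n(n-1)/2 = 6 * 5 / 2 = 15
Exponent = q + n(n-1)/2 = 0 + 15 = 15
I^2 = (-1)^15 = -1


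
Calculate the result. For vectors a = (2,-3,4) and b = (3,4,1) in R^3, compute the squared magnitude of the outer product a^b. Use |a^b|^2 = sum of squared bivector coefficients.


a wedge b = (a1*b2 - a2*b1)*e12 + (a1*b3 - a3*b1)*e13 + (a2*b3 - a3*b2)*e23
e12 coeff: 2*4 - (-3)*3 = 8 - (-9) = 17
e13 coeff: 2*1 - 4*3 = 2 - 12 = -10
e23 coeff: (-3)*1 - 4*4 = -3 - 16 = -19
|a wedge b|^2 = 17^2 + (-10)^2 + (-19)^2
= 289 + 100 + 361
= 750


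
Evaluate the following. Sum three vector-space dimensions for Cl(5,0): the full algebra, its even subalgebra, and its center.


n = 5 + 0 = 5
Total dim = 2^5 = 32
Even subalgebra dim = 2^4 = 16
n is odd, so center dim = 2
Sum = 32 + 16 + 2 = 50


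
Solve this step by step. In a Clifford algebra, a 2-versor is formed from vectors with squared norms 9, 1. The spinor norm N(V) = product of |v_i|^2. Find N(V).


Spinor norm N(V) = |v1|^2 * |v2|^2 * ... * |v2|^2
= 9 * 1
Running product: 9, 9
N(V) = 9


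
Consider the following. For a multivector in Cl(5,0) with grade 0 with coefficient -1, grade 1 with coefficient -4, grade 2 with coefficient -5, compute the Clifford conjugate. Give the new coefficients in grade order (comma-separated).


Clifford conjugate sign for grade k: (-1)^(k(k+1)/2)
Grade 0: (-1)^(0*1/2) = (-1)^0 = 1, coeff -1 -> -1
Grade 1: (-1)^(1*2/2) = (-1)^1 = -1, coeff -4 -> 4
Grade 2: (-1)^(2*3/2) = (-1)^3 = -1, coeff -5 -> 5
Conjugated coefficients: -1, 4, 5


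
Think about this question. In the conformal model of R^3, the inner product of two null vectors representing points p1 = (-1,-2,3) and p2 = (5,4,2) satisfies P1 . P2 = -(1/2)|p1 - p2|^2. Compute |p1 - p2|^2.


p1 - p2 = (-6, -6, 1)
|p1 - p2|^2 = (-6)^2 + (-6)^2 + 1^2
= 36 + 36 + 1
= 73


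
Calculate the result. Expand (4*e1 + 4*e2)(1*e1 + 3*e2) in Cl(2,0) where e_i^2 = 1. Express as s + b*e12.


Expand: (4*e1 + 4*e2)(1*e1 + 3*e2)
= 4*1*e1e1 + 4*3*e1e2 + 4*1*e2e1 + 4*3*e2e2
Using e1^2 = e2^2 = 1, e2e1 = -e1e2:
Scalar part s = 4*1 + 4*3 = 4 + 12 = 16
Bivector part b = 4*3 - 4*1 = 12 - 4 = 8
uv = 16 + 8*e12


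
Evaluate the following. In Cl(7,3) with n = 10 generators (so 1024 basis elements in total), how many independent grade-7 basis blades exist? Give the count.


Number of grade-k basis blades in Cl(p,q) with n = p + q is C(n, k).
n = 7 + 3 = 10
C(10, 7) = 10! / (7! * 3!)
= 3628800 / (5040 * 6)
= 120


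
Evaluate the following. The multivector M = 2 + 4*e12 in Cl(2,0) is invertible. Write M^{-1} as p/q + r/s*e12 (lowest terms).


M = 2 + 4*e12, where e12^2 = -1.
Since M commutes with its reverse ~M = a - b*e12, M * ~M = a^2 - b^2*e12^2 = a^2 + b^2.
So M^{-1} = ~M / (a^2 + b^2) = (a - b*e12)/(a^2 + b^2).
a^2 + b^2 = 4 + 16 = 20
Scalar part = 2/20 = 1/10
Bivector coeff = -4/20 = -1/5
M^{-1} = 1/10 - 1/5*e12


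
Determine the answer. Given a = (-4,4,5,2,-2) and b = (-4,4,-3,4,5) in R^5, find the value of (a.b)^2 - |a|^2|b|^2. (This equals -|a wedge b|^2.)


a . b = (-4)*(-4) + 4*4 + 5*(-3) + 2*4 + (-2)*5
= 16 + 16 + (-15) + 8 + (-10) = 15
|a|^2 = (-4)^2 + 4^2 + 5^2 + 2^2 + (-2)^2 = 65
|b|^2 = (-4)^2 + 4^2 + (-3)^2 + 4^2 + 5^2 = 82
(a.b)^2 = 15^2 = 225
|a|^2 * |b|^2 = 65 * 82 = 5330
Result = 225 - 5330 = -5105


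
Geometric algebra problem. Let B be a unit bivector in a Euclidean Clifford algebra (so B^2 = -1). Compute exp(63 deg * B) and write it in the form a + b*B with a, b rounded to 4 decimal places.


For a unit bivector B with B^2 = -1, the exponential series gives
e^(theta*B) = cos(theta) + sin(theta)*B (the GA analogue of Euler's formula).
theta = 63 degrees = 1.099557 rad
cos(63 deg) = 0.4540
sin(63 deg) = 0.8910
exp(theta*B) = 0.4540 + 0.8910*B


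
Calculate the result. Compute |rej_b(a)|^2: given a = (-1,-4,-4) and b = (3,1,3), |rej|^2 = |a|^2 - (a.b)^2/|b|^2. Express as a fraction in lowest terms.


|a|^2 = (-1)^2 + (-4)^2 + (-4)^2 = 33
|b|^2 = 3^2 + 1^2 + 3^2 = 19
a . b = (-1)*3 + (-4)*1 + (-4)*3 = -19
(a.b)^2 = (-19)^2 = 361
|rej|^2 = 33 - 361/19
= (627 - 361)/19
= 266/19
In lowest terms: 14/1


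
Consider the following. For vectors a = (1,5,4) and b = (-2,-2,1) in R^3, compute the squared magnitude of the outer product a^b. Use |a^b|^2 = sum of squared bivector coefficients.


a wedge b = (a1*b2 - a2*b1)*e12 + (a1*b3 - a3*b1)*e13 + (a2*b3 - a3*b2)*e23
e12 coeff: 1*(-2) - 5*(-2) = -2 - (-10) = 8
e13 coeff: 1*1 - 4*(-2) = 1 - (-8) = 9
e23 coeff: 5*1 - 4*(-2) = 5 - (-8) = 13
|a wedge b|^2 = 8^2 + 9^2 + 13^2
= 64 + 81 + 169
= 314


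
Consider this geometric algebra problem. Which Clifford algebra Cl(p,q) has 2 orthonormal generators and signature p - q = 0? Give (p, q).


We need p + q = 2 and p - q = 0.
Adding: 2p = 2 + 0 = 2, so p = 1.
Then q = 2 - 1 = 1.
(p, q) = (1, 1)


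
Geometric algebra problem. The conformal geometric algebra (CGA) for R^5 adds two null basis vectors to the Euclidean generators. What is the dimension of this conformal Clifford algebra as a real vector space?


The conformal model of R^5 uses Cl(6,1): the 5 Euclidean generators plus two extra orthogonal generators e+ (e+^2 = +1) and e- (e-^2 = -1), from which the null vectors e0, einf are built.
Number of generators m = 5 + 2 = 7.
dim Cl(p,q) = 2^m = 2^7 = 128


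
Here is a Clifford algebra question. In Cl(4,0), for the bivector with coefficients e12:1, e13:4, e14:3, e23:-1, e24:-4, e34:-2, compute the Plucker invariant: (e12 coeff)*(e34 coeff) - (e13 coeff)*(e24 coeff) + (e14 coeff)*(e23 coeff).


Plucker relation: af - be + cd
a*f = 1*(-2) = -2
b*e = 4*(-4) = -16
c*d = 3*(-1) = -3
af - be + cd = -2 - (-16) + (-3)
= 11


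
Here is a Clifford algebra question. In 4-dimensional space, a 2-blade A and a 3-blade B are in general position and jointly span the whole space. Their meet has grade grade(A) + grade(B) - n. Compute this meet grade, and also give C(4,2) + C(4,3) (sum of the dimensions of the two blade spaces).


Meet grade = grade(A) + grade(B) - n
= 2 + 3 - 4 = 1
C(4,2) = 6
C(4,3) = 4
dim_A + dim_B = 6 + 4 = 10


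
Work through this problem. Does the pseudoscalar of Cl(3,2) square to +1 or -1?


The pseudoscalar I = e1...e_n (product of all n generators) of Cl(p,q) satisfies I^2 = (-1)^(q + n(n-1)/2).
p = 3, q = 2, n = p + q = 5
n(n-1)/2 = 5 * 4 / 2 = 10
Exponent = q + n(n-1)/2 = 2 + 10 = 12
I^2 = (-1)^12 = +1


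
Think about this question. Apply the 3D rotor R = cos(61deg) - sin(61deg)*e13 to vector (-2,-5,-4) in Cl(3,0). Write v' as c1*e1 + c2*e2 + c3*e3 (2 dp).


Rotor R = cos(61deg) - sin(61deg)*e13
Rotation angle theta = 2 * 61 = 122 degrees in the e13 plane (e1 -> e3).
The component perpendicular to the plane (e2) is invariant: v'_2 = v2 = -5.00
cos(122deg) = -0.5299, sin(122deg) = 0.8480
v'_1 = v1*cos(theta) - v3*sin(theta) = -2*(-0.5299) - (-4)*0.8480 = 4.45
v'_3 = v1*sin(theta) + v3*cos(theta) = -2*0.8480 + (-4)*(-0.5299) = 0.42
v' = 4.45*e1 - 5.00*e2 + 0.42*e3


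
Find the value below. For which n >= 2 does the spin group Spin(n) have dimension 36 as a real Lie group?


dim Spin(n) = dim so(n) = n(n-1)/2.
Solve n(n-1)/2 = 36, i.e. n^2 - n - 72 = 0.
Discriminant = 1 + 8*36 = 289
n = (1 + sqrt(289))/2 = (1 + 17)/2 = 9


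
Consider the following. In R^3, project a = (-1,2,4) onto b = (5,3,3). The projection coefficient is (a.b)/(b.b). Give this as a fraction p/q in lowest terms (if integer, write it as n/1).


Projection coefficient = (a . b) / (b . b)
a . b = (-1)*5 + 2*3 + 4*3
= -5 + 6 + 12 = 13
b . b = 5^2 + 3^2 + 3^2
= 25 + 9 + 9 = 43
Coefficient = 13/43
In lowest terms: 13/43


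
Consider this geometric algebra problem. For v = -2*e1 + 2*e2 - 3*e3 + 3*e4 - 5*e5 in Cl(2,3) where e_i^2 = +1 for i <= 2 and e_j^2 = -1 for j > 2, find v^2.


v^2 = sum of c_i^2 * e_i^2
Positive signature terms (e_i^2 = +1): (-2)^2 + 2^2 = 8
Negative signature terms (e_j^2 = -1): (-3)^2 + 3^2 + (-5)^2 = 43
v^2 = 8 - 43 = -35


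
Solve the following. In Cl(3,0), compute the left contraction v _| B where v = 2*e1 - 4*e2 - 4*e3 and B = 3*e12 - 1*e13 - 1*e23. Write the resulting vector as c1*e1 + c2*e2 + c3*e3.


Left contraction v _| B = <vB>_1 (grade-1 part of the geometric product vB).
Using e1_|e12 = e2, e2_|e12 = -e1, e1_|e13 = e3, e3_|e13 = -e1, e2_|e23 = e3, e3_|e23 = -e2:
e1 coeff: -v2*b12 - v3*b13 = -(-4)*(3) - (-4)*(-1) = 8
e2 coeff: v1*b12 - v3*b23 = (2)*(3) - (-4)*(-1) = 2
e3 coeff: v1*b13 + v2*b23 = (2)*(-1) + (-4)*(-1) = 2
v _| B = 8*e1 + 2*e2 + 2*e3


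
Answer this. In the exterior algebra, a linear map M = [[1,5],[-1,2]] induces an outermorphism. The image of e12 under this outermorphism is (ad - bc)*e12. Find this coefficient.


The outermorphism of a linear map f sends e1^e2 to f(e1)^f(e2).
f(e1) = 1*e1 - 1*e2
f(e2) = 5*e1 + 2*e2
f(e1) ^ f(e2) = (1*e1 - 1*e2) ^ (5*e1 + 2*e2)
= 1*2*e12 + (-1)*5*e21
= (2 - (-5))*e12
= 7*e12
Coefficient = 7


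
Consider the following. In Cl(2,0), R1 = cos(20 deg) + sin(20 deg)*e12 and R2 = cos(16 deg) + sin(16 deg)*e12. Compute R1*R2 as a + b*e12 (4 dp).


Same-plane rotors commute and their half-angles add:
R1*R2 = cos(a1 + a2) + sin(a1 + a2)*e12.
a1 + a2 = 20 + 16 = 36 deg
cos(36 deg) = 0.8090
sin(36 deg) = 0.5878
R1*R2 = 0.8090 + 0.5878*e12


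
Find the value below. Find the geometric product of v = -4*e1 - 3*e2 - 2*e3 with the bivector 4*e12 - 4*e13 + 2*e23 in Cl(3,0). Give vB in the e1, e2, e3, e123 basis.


vB has grade-1 (vector) and grade-3 (trivector) parts: vB = (v _| B) + (v ^ B).
Vector part <vB>_1:
  e1: -v2*b12 - v3*b13 = -(-3)*(4) - (-2)*(-4) = 4
  e2: v1*b12 - v3*b23 = (-4)*(4) - (-2)*(2) = -12
  e3: v1*b13 + v2*b23 = (-4)*(-4) + (-3)*(2) = 10
Trivector part <vB>_3:
  e123: v1*b23 - v2*b13 + v3*b12 = (-4)*(2) - (-3)*(-4) + (-2)*(4) = -28
vB = 4*e1 - 12*e2 + 10*e3 - 28*e123


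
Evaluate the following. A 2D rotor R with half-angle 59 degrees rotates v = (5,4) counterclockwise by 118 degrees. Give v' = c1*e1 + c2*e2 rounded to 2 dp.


Rotor R = cos(59deg) - sin(59deg)*e12
Rotation angle theta = 2 * 59 = 118 degrees
v' = R*v*~R rotates v by theta.
cos(118deg) = -0.4695, sin(118deg) = 0.8829
v'_1 = 5*cos(118deg) - 4*sin(118deg)
= 5*(-0.4695) - 4*0.8829
= -5.88
v'_2 = 5*sin(118deg) + 4*cos(118deg)
= 5*0.8829 + 4*(-0.4695)
= 2.54
v' = -5.88*e1 + 2.54*e2


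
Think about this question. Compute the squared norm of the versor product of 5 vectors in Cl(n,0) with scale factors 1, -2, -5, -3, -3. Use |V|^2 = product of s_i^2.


Each vector v_i has |v_i|^2 = s_i^2
Squared scales: 1^2 = 1, (-2)^2 = 4, (-5)^2 = 25, (-3)^2 = 9, (-3)^2 = 9
|V|^2 = 1 * 4 * 25 * 9 * 9
= 8100


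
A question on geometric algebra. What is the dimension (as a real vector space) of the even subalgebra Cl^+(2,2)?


Even subalgebra dimension = 2^(n-1)
n = 2 + 2 = 4
2^(4 - 1) = 2^3 = 8
Verification: sum of C(4,k) for even k = 1 + 6 + 1 = 8
Result = 8


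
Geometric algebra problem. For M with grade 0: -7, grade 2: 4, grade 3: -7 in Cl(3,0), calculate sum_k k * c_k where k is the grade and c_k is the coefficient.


Grade-weighted sum = sum of grade_k * coefficient_k
0*(-7) = 0
2*4 = 8
3*(-7) = -21
Total = 0 + 8 + (-21) = -13


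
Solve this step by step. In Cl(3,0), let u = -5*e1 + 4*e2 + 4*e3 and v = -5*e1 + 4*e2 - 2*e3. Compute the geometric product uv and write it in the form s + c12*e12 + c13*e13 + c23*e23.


In Cl(3,0): e_i^2 = 1, e_ie_j = -e_je_i for i != j.
Scalar part = u . v = (-5)*(-5) + 4*4 + 4*(-2)
= 25 + 16 + (-8) = 33
e12 coeff = (-5)*4 - 4*(-5) = -20 - (-20) = 0
e13 coeff = (-5)*(-2) - 4*(-5) = 10 - (-20) = 30
e23 coeff = 4*(-2) - 4*4 = -8 - 16 = -24
uv = 33 + 0*e12 + 30*e13 - 24*e23


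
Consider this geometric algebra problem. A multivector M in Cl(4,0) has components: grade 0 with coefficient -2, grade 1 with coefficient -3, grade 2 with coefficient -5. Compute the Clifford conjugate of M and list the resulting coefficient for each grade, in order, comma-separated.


Clifford conjugate sign for grade k: (-1)^(k(k+1)/2)
Grade 0: (-1)^(0*1/2) = (-1)^0 = 1, coeff -2 -> -2
Grade 1: (-1)^(1*2/2) = (-1)^1 = -1, coeff -3 -> 3
Grade 2: (-1)^(2*3/2) = (-1)^3 = -1, coeff -5 -> 5
Conjugated coefficients: -2, 3, 5


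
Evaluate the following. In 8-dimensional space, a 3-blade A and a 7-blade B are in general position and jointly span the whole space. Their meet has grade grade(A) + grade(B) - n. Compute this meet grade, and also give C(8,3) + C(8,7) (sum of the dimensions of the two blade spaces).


Meet grade = grade(A) + grade(B) - n
= 3 + 7 - 8 = 2
C(8,3) = 56
C(8,7) = 8
dim_A + dim_B = 56 + 8 = 64


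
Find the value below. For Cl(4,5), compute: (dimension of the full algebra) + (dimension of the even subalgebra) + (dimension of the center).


n = 4 + 5 = 9
Total dim = 2^9 = 512
Even subalgebra dim = 2^8 = 256
n is odd, so center dim = 2
Sum = 512 + 256 + 2 = 770


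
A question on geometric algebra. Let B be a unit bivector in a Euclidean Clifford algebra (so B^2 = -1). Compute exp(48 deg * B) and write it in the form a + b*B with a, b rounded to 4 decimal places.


For a unit bivector B with B^2 = -1, the exponential series gives
e^(theta*B) = cos(theta) + sin(theta)*B (the GA analogue of Euler's formula).
theta = 48 degrees = 0.837758 rad
cos(48 deg) = 0.6691
sin(48 deg) = 0.7431
exp(theta*B) = 0.6691 + 0.7431*B


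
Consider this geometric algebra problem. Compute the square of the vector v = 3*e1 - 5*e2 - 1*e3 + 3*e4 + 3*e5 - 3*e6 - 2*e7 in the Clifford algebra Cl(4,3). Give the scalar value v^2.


v^2 = sum of c_i^2 * e_i^2
Positive signature terms (e_i^2 = +1): 3^2 + (-5)^2 + (-1)^2 + 3^2 = 44
Negative signature terms (e_j^2 = -1): 3^2 + (-3)^2 + (-2)^2 = 22
v^2 = 44 - 22 = 22


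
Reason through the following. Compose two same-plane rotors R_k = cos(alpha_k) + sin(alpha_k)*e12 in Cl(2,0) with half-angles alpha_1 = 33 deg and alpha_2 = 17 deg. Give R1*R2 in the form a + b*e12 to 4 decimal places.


Same-plane rotors commute and their half-angles add:
R1*R2 = cos(a1 + a2) + sin(a1 + a2)*e12.
a1 + a2 = 33 + 17 = 50 deg
cos(50 deg) = 0.6428
sin(50 deg) = 0.7660
R1*R2 = 0.6428 + 0.7660*e12


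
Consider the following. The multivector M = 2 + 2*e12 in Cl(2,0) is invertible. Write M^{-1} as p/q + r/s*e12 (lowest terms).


M = 2 + 2*e12, where e12^2 = -1.
Since M commutes with its reverse ~M = a - b*e12, M * ~M = a^2 - b^2*e12^2 = a^2 + b^2.
So M^{-1} = ~M / (a^2 + b^2) = (a - b*e12)/(a^2 + b^2).
a^2 + b^2 = 4 + 4 = 8
Scalar part = 2/8 = 1/4
Bivector coeff = -2/8 = -1/4
M^{-1} = 1/4 - 1/4*e12


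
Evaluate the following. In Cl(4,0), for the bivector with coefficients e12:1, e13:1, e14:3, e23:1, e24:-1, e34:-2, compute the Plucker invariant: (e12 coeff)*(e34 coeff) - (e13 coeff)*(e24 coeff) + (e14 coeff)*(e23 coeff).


Plucker relation: af - be + cd
a*f = 1*(-2) = -2
b*e = 1*(-1) = -1
c*d = 3*1 = 3
af - be + cd = -2 - (-1) + 3
= 2


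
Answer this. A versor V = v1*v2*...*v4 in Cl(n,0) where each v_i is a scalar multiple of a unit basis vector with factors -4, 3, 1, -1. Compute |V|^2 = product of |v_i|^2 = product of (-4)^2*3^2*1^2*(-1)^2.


Each vector v_i has |v_i|^2 = s_i^2
Squared scales: (-4)^2 = 16, 3^2 = 9, 1^2 = 1, (-1)^2 = 1
|V|^2 = 16 * 9 * 1 * 1
= 144


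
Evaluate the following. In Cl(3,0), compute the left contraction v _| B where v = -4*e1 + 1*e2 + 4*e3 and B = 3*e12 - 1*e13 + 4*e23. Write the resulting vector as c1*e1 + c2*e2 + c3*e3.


Left contraction v _| B = <vB>_1 (grade-1 part of the geometric product vB).
Using e1_|e12 = e2, e2_|e12 = -e1, e1_|e13 = e3, e3_|e13 = -e1, e2_|e23 = e3, e3_|e23 = -e2:
e1 coeff: -v2*b12 - v3*b13 = -(1)*(3) - (4)*(-1) = 1
e2 coeff: v1*b12 - v3*b23 = (-4)*(3) - (4)*(4) = -28
e3 coeff: v1*b13 + v2*b23 = (-4)*(-1) + (1)*(4) = 8
v _| B = 1*e1 - 28*e2 + 8*e3


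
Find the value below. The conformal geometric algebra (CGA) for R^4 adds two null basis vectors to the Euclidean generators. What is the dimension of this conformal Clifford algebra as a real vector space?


The conformal model of R^4 uses Cl(5,1): the 4 Euclidean generators plus two extra orthogonal generators e+ (e+^2 = +1) and e- (e-^2 = -1), from which the null vectors e0, einf are built.
Number of generators m = 4 + 2 = 6.
dim Cl(p,q) = 2^m = 2^6 = 64


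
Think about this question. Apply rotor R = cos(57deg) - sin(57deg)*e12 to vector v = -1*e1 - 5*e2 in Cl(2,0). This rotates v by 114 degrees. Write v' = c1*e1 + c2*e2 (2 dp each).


Rotor R = cos(57deg) - sin(57deg)*e12
Rotation angle theta = 2 * 57 = 114 degrees
v' = R*v*~R rotates v by theta.
cos(114deg) = -0.4067, sin(114deg) = 0.9135
v'_1 = -1*cos(114deg) - (-5)*sin(114deg)
= -1*(-0.4067) - (-5)*0.9135
= 4.97
v'_2 = -1*sin(114deg) + (-5)*cos(114deg)
= -1*0.9135 + (-5)*(-0.4067)
= 1.12
v' = 4.97*e1 + 1.12*e2


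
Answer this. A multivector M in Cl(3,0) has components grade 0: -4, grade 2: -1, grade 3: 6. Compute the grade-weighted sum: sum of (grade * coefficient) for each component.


Grade-weighted sum = sum of grade_k * coefficient_k
0*(-4) = 0
2*(-1) = -2
3*6 = 18
Total = 0 + (-2) + 18 = 16


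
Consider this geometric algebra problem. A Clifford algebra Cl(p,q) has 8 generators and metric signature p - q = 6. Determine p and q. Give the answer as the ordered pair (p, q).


We need p + q = 8 and p - q = 6.
Adding: 2p = 8 + 6 = 14, so p = 7.
Then q = 8 - 7 = 1.
(p, q) = (7, 1)


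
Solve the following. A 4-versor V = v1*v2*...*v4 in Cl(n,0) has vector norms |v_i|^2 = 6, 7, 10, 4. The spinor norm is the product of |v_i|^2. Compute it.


Spinor norm N(V) = |v1|^2 * |v2|^2 * ... * |v4|^2
= 6 * 7 * 10 * 4
Running product: 6, 42, 420, 1680
N(V) = 1680


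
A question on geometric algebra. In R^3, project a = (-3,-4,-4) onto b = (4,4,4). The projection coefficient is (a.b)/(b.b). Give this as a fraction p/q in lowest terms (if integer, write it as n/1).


Projection coefficient = (a . b) / (b . b)
a . b = (-3)*4 + (-4)*4 + (-4)*4
= -12 + (-16) + (-16) = -44
b . b = 4^2 + 4^2 + 4^2
= 16 + 16 + 16 = 48
Coefficient = -44/48
In lowest terms: -11/12


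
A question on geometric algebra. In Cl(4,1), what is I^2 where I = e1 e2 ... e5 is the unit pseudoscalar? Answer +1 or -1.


The pseudoscalar I = e1...e_n (product of all n generators) of Cl(p,q) satisfies I^2 = (-1)^(q + n(n-1)/2).
p = 4, q = 1, n = p + q = 5
n(n-1)/2 = 5 * 4 / 2 = 10
Exponent = q + n(n-1)/2 = 1 + 10 = 11
I^2 = (-1)^11 = -1


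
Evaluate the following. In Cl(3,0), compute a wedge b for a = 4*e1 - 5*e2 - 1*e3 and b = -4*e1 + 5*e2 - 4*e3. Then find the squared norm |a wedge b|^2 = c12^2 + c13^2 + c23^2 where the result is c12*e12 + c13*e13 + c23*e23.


a wedge b = (a1*b2 - a2*b1)*e12 + (a1*b3 - a3*b1)*e13 + (a2*b3 - a3*b2)*e23
e12 coeff: 4*5 - (-5)*(-4) = 20 - 20 = 0
e13 coeff: 4*(-4) - (-1)*(-4) = -16 - 4 = -20
e23 coeff: (-5)*(-4) - (-1)*5 = 20 - (-5) = 25
|a wedge b|^2 = 0^2 + (-20)^2 + 25^2
= 0 + 400 + 625
= 1025


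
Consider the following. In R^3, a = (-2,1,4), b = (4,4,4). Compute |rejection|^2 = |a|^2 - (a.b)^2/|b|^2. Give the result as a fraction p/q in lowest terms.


|a|^2 = (-2)^2 + 1^2 + 4^2 = 21
|b|^2 = 4^2 + 4^2 + 4^2 = 48
a . b = (-2)*4 + 1*4 + 4*4 = 12
(a.b)^2 = 12^2 = 144
|rej|^2 = 21 - 144/48
= (1008 - 144)/48
= 864/48
In lowest terms: 18/1


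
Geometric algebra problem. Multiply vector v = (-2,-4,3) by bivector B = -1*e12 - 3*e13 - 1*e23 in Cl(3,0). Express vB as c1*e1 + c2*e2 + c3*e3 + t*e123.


vB has grade-1 (vector) and grade-3 (trivector) parts: vB = (v _| B) + (v ^ B).
Vector part <vB>_1:
  e1: -v2*b12 - v3*b13 = -(-4)*(-1) - (3)*(-3) = 5
  e2: v1*b12 - v3*b23 = (-2)*(-1) - (3)*(-1) = 5
  e3: v1*b13 + v2*b23 = (-2)*(-3) + (-4)*(-1) = 10
Trivector part <vB>_3:
  e123: v1*b23 - v2*b13 + v3*b12 = (-2)*(-1) - (-4)*(-3) + (3)*(-1) = -13
vB = 5*e1 + 5*e2 + 10*e3 - 13*e123


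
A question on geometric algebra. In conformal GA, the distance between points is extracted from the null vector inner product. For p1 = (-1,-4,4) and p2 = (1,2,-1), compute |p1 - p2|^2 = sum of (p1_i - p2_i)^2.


p1 - p2 = (-2, -6, 5)
|p1 - p2|^2 = (-2)^2 + (-6)^2 + 5^2
= 4 + 36 + 25
= 65


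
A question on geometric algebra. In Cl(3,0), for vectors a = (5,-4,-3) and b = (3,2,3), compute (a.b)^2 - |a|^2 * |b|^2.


a . b = 5*3 + (-4)*2 + (-3)*3
= 15 + (-8) + (-9) = -2
|a|^2 = 5^2 + (-4)^2 + (-3)^2 = 50
|b|^2 = 3^2 + 2^2 + 3^2 = 22
(a.b)^2 = (-2)^2 = 4
|a|^2 * |b|^2 = 50 * 22 = 1100
Result = 4 - 1100 = -1096


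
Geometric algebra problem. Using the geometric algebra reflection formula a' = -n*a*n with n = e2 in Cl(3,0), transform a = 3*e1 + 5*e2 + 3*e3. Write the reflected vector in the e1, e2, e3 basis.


Reflection formula: a' = -n*a*n, with n = e2 (unit vector, n^2 = 1).
For reflection through hyperplane perp to e2:
The component along e2 flips sign, others stay.
a = (3, 5, 3)
a' = (3, -5, 3)
a' = 3*e1 - 5*e2 + 3*e3


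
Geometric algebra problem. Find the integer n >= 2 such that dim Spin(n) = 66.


dim Spin(n) = dim so(n) = n(n-1)/2.
Solve n(n-1)/2 = 66, i.e. n^2 - n - 132 = 0.
Discriminant = 1 + 8*66 = 529
n = (1 + sqrt(529))/2 = (1 + 23)/2 = 12


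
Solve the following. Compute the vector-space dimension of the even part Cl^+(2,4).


Even subalgebra dimension = 2^(n-1)
n = 2 + 4 = 6
2^(6 - 1) = 2^5 = 32
Verification: sum of C(6,k) for even k = 1 + 15 + 15 + 1 = 32
Result = 32


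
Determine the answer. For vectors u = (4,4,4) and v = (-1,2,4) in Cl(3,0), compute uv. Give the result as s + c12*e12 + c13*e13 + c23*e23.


In Cl(3,0): e_i^2 = 1, e_ie_j = -e_je_i for i != j.
Scalar part = u . v = 4*(-1) + 4*2 + 4*4
= -4 + 8 + 16 = 20
e12 coeff = 4*2 - 4*(-1) = 8 - (-4) = 12
e13 coeff = 4*4 - 4*(-1) = 16 - (-4) = 20
e23 coeff = 4*4 - 4*2 = 16 - 8 = 8
uv = 20 + 12*e12 + 20*e13 + 8*e23


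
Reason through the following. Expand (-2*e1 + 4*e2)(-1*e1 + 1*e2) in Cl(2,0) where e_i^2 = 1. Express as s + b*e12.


Expand: (-2*e1 + 4*e2)(-1*e1 + 1*e2)
= (-2)*(-1)*e1e1 + (-2)*1*e1e2 + 4*(-1)*e2e1 + 4*1*e2e2
Using e1^2 = e2^2 = 1, e2e1 = -e1e2:
Scalar part s = (-2)*(-1) + 4*1 = 2 + 4 = 6
Bivector part b = (-2)*1 - 4*(-1) = -2 - (-4) = 2
uv = 6 + 2*e12


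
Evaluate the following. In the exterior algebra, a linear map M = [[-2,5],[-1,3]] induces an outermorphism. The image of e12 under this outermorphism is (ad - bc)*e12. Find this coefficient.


The outermorphism of a linear map f sends e1^e2 to f(e1)^f(e2).
f(e1) = -2*e1 - 1*e2
f(e2) = 5*e1 + 3*e2
f(e1) ^ f(e2) = (-2*e1 - 1*e2) ^ (5*e1 + 3*e2)
= (-2)*3*e12 + (-1)*5*e21
= (-6 - (-5))*e12
= -1*e12
Coefficient = -1


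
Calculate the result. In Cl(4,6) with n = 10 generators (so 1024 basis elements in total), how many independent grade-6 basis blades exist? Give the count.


Number of grade-k basis blades in Cl(p,q) with n = p + q is C(n, k).
n = 4 + 6 = 10
C(10, 6) = 10! / (6! * 4!)
= 3628800 / (720 * 24)
= 210


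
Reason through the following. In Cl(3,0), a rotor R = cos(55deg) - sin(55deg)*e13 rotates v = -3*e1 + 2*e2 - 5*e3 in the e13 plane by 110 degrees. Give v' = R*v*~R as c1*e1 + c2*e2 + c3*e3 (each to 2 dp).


Rotor R = cos(55deg) - sin(55deg)*e13
Rotation angle theta = 2 * 55 = 110 degrees in the e13 plane (e1 -> e3).
The component perpendicular to the plane (e2) is invariant: v'_2 = v2 = 2.00
cos(110deg) = -0.3420, sin(110deg) = 0.9397
v'_1 = v1*cos(theta) - v3*sin(theta) = -3*(-0.3420) - (-5)*0.9397 = 5.72
v'_3 = v1*sin(theta) + v3*cos(theta) = -3*0.9397 + (-5)*(-0.3420) = -1.11
v' = 5.72*e1 + 2.00*e2 - 1.11*e3


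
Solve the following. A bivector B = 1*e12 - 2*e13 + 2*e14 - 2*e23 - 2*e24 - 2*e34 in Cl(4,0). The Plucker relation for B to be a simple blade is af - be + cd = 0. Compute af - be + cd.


Plucker relation: af - be + cd
a*f = 1*(-2) = -2
b*e = (-2)*(-2) = 4
c*d = 2*(-2) = -4
af - be + cd = -2 - 4 + (-4)
= -10


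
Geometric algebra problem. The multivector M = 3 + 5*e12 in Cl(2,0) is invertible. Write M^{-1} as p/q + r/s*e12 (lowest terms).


M = 3 + 5*e12, where e12^2 = -1.
Since M commutes with its reverse ~M = a - b*e12, M * ~M = a^2 - b^2*e12^2 = a^2 + b^2.
So M^{-1} = ~M / (a^2 + b^2) = (a - b*e12)/(a^2 + b^2).
a^2 + b^2 = 9 + 25 = 34
Scalar part = 3/34 = 3/34
Bivector coeff = -5/34 = -5/34
M^{-1} = 3/34 - 5/34*e12
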